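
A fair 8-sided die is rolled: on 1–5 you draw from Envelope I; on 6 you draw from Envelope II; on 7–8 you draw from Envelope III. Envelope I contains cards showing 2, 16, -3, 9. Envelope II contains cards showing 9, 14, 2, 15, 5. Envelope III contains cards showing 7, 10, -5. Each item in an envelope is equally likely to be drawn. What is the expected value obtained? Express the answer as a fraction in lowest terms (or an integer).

E[X | Envelope I] = (2 + 16 − 3 + 9)/4 = 6
E[X | Envelope II] = (9 + 14 + 2 + 15 + 5)/5 = 9
E[X | Envelope III] = (7 + 10 − 5)/3 = 4
E[X] = (5/8)·6 + (1/8)·9 + (1/4)·4 = 47/8

47/8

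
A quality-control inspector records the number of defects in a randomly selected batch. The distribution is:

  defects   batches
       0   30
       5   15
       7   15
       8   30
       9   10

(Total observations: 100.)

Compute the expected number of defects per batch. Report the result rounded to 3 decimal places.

5.100

Total = 100, so P(defects=0) = 30/100, etc.
E[X] = (3/10)·0 + (3/20)·5 + (3/20)·7 + (3/10)·8 + (1/10)·9
     = 51/10 ≈ 5.100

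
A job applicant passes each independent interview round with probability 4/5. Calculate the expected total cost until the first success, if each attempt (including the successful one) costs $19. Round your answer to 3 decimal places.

E[#attempts] = 1/p = 5/4; E[cost] = 19·5/4 = 95/4.
≈ 23.750

$23.750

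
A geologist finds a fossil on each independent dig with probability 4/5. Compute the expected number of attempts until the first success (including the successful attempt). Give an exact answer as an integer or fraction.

For a geometric distribution, E[trials] = 1/p = 1/(4/5) = 5/4.

5/4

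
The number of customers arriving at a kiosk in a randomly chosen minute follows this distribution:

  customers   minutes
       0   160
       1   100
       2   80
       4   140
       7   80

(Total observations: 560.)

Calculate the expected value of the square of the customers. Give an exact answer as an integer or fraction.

47/4

Total = 560, so P(customers=0) = 160/560, etc.
E[X²] = (2/7)·0 + (5/28)·1 + (1/7)·4 + (1/4)·16 + (1/7)·49
     = 47/4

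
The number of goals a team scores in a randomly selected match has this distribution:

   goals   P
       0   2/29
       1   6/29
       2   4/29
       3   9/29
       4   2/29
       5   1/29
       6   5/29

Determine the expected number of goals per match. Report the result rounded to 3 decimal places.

2.897

E[X] = (2/29)·0 + (6/29)·1 + (4/29)·2 + (9/29)·3 + (2/29)·4 + (1/29)·5 + (5/29)·6
     = 84/29 ≈ 2.897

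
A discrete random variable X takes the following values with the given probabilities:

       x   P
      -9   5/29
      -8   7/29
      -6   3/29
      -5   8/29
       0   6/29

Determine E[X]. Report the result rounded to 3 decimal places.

E[X] = (5/29)·(-9) + (7/29)·(-8) + (3/29)·(-6) + (8/29)·(-5) + (6/29)·0
     = -159/29 ≈ -5.483

-5.483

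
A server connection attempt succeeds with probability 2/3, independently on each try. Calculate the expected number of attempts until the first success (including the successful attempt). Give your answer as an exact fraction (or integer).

For a geometric distribution, E[trials] = 1/p = 1/(2/3) = 3/2.

3/2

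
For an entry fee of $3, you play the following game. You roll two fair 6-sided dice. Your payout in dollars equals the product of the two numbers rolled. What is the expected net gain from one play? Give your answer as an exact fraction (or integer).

Distribution of the product of the two numbers rolled: 1 w.p. 1/36, 2 w.p. 1/18, 3 w.p. 1/18, 4 w.p. 1/12, 5 w.p. 1/18, 6 w.p. 1/9, …
E[payout] = (1/36)·1 + (1/18)·2 + (1/18)·3 + (1/12)·4 + (1/18)·5 + (1/9)·6 + (1/18)·8 + (1/36)·9 + (1/18)·10 + (1/9)·12 + (1/18)·15 + (1/36)·16 + (1/18)·18 + (1/18)·20 + (1/18)·24 + (1/36)·25 + (1/18)·30 + (1/36)·36 = 49/4
Expected profit = 49/4 − 3 = 37/4

37/4 dollars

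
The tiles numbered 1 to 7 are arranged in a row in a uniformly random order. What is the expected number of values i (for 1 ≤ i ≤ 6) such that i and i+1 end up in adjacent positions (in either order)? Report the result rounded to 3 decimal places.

For each i ∈ {1,…,6}, let Xᵢ = 1 if i and i+1 are adjacent. P(Xᵢ=1) = 2·(7−1)!/7! = 2/7.
By linearity, E[ΣXᵢ] = (6)·(2/7) = 12/7.
≈ 1.714

1.714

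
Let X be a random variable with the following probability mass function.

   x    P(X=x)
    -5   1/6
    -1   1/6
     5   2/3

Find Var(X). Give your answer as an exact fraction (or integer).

E[X] = (1/6)·(-5) + (1/6)·(-1) + (2/3)·5 = 7/3
E[X²] = (1/6)·25 + (1/6)·1 + (2/3)·25 = 21
Var(X) = 21 − (7/3)² = 140/9

140/9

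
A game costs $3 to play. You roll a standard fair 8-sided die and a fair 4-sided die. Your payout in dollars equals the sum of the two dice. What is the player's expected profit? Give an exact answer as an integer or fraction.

Distribution of the sum of the two dice: 2 w.p. 1/32, 3 w.p. 1/16, 4 w.p. 3/32, 5 w.p. 1/8, 6 w.p. 1/8, 7 w.p. 1/8, …
E[payout] = (1/32)·2 + (1/16)·3 + (3/32)·4 + (1/8)·5 + (1/8)·6 + (1/8)·7 + (1/8)·8 + (1/8)·9 + (3/32)·10 + (1/16)·11 + (1/32)·12 = 7
Expected profit = 7 − 3 = 4

$4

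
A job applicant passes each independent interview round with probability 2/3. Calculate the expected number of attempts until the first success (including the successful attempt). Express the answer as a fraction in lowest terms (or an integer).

For a geometric distribution, E[trials] = 1/p = 1/(2/3) = 3/2.

3/2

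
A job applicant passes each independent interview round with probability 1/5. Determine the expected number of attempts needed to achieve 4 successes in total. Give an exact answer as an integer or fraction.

20

By linearity (sum of 4 independent geometric waits), E[trials] = 4/p = 4/(1/5) = 20.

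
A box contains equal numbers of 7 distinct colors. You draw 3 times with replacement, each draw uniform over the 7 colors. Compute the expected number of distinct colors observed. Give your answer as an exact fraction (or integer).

127/49

Let Xⱼ=1 if type j appears at least once. P(Xⱼ=1) = 1 − ((7−1)/7)^3 = 127/343.
E[#distinct] = 7·127/343 = 127/49.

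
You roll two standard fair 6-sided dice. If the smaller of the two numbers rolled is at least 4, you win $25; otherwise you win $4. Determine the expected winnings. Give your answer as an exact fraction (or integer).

E[payout] = (3/4)·4 + (1/4)·25 = 37/4

37/4 dollars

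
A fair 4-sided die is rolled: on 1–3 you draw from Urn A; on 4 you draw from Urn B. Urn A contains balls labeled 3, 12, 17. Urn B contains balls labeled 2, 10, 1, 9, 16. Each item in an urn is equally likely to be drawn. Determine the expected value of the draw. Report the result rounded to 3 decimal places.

E[X | Urn A] = (3 + 12 + 17)/3 = 32/3
E[X | Urn B] = (2 + 10 + 1 + 9 + 16)/5 = 38/5
E[X] = (3/4)·32/3 + (1/4)·38/5 = 99/10 ≈ 9.900

9.900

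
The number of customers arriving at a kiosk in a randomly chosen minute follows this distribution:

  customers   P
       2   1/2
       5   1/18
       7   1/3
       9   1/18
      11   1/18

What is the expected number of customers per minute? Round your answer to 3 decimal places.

E[X] = (1/2)·2 + (1/18)·5 + (1/3)·7 + (1/18)·9 + (1/18)·11
     = 85/18 ≈ 4.722

4.722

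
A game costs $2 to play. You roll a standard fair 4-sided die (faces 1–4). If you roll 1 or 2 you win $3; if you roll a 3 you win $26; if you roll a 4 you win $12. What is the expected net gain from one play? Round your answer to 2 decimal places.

E[payout] = (1/2)·3 + (1/4)·12 + (1/4)·26 = 11
Expected profit = 11 − 2 = 9 ≈ $9.00

$9.00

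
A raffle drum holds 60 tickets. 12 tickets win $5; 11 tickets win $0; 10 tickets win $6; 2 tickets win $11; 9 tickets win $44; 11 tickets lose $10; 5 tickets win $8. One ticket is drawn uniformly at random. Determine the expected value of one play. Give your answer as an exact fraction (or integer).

39/5 dollars

E[payout] = (12/60)·5 + (11/60)·0 + (10/60)·6 + (2/60)·11 + (9/60)·44 + (11/60)·(-10) + (5/60)·8 = 39/5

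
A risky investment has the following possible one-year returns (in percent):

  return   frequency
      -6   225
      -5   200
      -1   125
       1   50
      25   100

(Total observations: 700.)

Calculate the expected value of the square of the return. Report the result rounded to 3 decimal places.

Total = 700, so P(return=-6) = 225/700, etc.
E[X²] = (9/28)·36 + (2/7)·25 + (5/28)·1 + (1/14)·1 + (1/7)·625
     = 433/4 ≈ 108.250

108.250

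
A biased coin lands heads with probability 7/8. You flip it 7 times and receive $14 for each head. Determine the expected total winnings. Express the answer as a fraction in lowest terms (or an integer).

E[#heads] = 7·7/8 = 49/8 (linearity over flips).
E[winnings] = 14·49/8 = 343/4.

343/4 dollars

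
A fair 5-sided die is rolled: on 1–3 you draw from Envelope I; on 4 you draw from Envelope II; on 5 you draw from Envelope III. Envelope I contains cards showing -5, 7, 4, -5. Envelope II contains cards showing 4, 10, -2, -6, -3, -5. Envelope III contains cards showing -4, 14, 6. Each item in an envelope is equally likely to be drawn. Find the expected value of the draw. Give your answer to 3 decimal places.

E[X | Envelope I] = (-5 + 7 + 4 − 5)/4 = 1/4
E[X | Envelope II] = (4 + 10 − 2 − 6 − 3 − 5)/6 = -1/3
E[X | Envelope III] = (-4 + 14 + 6)/3 = 16/3
E[X] = (3/5)·1/4 + (1/5)·(-1/3) + (1/5)·16/3 = 23/20 ≈ 1.150

1.150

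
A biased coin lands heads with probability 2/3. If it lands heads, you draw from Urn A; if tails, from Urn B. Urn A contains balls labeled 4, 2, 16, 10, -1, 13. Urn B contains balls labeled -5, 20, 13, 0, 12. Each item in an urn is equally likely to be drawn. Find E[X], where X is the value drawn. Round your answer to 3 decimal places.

7.556

E[X | Urn A] = (4 + 2 + 16 + 10 − 1 + 13)/6 = 22/3
E[X | Urn B] = (-5 + 20 + 13 + 0 + 12)/5 = 8
E[X] = (2/3)·22/3 + (1/3)·8 = 68/9 ≈ 7.556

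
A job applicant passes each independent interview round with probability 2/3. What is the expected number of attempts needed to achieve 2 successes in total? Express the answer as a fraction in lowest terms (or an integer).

By linearity (sum of 2 independent geometric waits), E[trials] = 2/p = 2/(2/3) = 3.

3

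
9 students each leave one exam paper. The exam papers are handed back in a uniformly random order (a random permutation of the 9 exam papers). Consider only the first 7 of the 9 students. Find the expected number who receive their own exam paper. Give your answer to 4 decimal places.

0.7778

Let Xᵢ = 1 if person i gets their own exam paper. For each i, P(Xᵢ=1) = 1/9.
By linearity of expectation, E[X₁+…+X_7] = 7·(1/9) = 7/9.
≈ 0.7778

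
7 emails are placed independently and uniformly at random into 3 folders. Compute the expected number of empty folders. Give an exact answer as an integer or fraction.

Let Xⱼ=1 if folder j is empty. P(Xⱼ=1) = ((3-1)/3)^7 = 128/2187.
By linearity, E[#empty] = 3·128/2187 = 128/729.

128/729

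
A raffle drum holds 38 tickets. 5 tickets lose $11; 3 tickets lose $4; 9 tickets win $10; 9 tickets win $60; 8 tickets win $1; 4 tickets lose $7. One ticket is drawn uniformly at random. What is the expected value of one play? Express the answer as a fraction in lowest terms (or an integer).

543/38 dollars

E[payout] = (5/38)·(-11) + (3/38)·(-4) + (9/38)·10 + (9/38)·60 + (8/38)·1 + (4/38)·(-7) = 543/38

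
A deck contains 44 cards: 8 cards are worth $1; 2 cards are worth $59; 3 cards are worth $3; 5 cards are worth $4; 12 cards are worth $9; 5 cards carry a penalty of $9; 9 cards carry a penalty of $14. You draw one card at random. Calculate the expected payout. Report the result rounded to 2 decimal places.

$2.09

E[payout] = (8/44)·1 + (2/44)·59 + (3/44)·3 + (5/44)·4 + (12/44)·9 + (5/44)·(-9) + (9/44)·(-14) = 23/11
≈ $2.09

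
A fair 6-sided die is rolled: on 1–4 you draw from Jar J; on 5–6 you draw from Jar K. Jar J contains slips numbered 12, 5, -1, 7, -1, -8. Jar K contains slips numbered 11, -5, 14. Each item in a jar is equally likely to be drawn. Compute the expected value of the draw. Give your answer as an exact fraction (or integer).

34/9

E[X | Jar J] = (12 + 5 − 1 + 7 − 1 − 8)/6 = 7/3
E[X | Jar K] = (11 − 5 + 14)/3 = 20/3
E[X] = (2/3)·7/3 + (1/3)·20/3 = 34/9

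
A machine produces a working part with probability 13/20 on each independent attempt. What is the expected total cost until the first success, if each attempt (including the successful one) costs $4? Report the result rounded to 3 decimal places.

$6.154

E[#attempts] = 1/p = 20/13; E[cost] = 4·20/13 = 80/13.
≈ 6.154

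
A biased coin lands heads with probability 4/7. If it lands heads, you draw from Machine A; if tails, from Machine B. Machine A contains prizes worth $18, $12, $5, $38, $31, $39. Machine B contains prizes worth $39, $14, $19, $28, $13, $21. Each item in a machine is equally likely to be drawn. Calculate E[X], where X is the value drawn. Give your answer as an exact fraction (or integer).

E[X | Machine A] = (18 + 12 + 5 + 38 + 31 + 39)/6 = 143/6
E[X | Machine B] = (39 + 14 + 19 + 28 + 13 + 21)/6 = 67/3
E[X] = (4/7)·143/6 + (3/7)·67/3 = 487/21

487/21 dollars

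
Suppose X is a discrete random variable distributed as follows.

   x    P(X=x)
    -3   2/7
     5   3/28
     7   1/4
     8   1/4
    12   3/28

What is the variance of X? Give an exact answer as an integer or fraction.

2617/98

E[X] = (2/7)·(-3) + (3/28)·5 + (1/4)·7 + (1/4)·8 + (3/28)·12 = 33/7
E[X²] = (2/7)·9 + (3/28)·25 + (1/4)·49 + (1/4)·64 + (3/28)·144 = 685/14
Var(X) = 685/14 − (33/7)² = 2617/98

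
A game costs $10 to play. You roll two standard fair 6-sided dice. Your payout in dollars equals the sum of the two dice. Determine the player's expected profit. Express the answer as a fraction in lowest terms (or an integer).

Distribution of the sum of the two dice: 2 w.p. 1/36, 3 w.p. 1/18, 4 w.p. 1/12, 5 w.p. 1/9, 6 w.p. 5/36, 7 w.p. 1/6, …
E[payout] = (1/36)·2 + (1/18)·3 + (1/12)·4 + (1/9)·5 + (5/36)·6 + (1/6)·7 + (5/36)·8 + (1/9)·9 + (1/12)·10 + (1/18)·11 + (1/36)·12 = 7
Expected profit = 7 − 10 = -3

-$3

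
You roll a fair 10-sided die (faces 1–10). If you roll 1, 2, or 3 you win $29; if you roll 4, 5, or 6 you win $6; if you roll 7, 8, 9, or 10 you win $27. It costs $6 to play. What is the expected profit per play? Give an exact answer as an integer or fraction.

153/10 dollars

E[payout] = (3/10)·6 + (2/5)·27 + (3/10)·29 = 213/10
Expected profit = 213/10 − 6 = 153/10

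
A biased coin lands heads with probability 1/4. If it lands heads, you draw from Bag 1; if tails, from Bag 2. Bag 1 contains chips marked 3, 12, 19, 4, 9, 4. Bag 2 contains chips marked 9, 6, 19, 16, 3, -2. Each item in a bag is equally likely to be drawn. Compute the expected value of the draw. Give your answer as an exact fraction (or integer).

17/2

E[X | Bag 1] = (3 + 12 + 19 + 4 + 9 + 4)/6 = 17/2
E[X | Bag 2] = (9 + 6 + 19 + 16 + 3 − 2)/6 = 17/2
E[X] = (1/4)·17/2 + (3/4)·17/2 = 17/2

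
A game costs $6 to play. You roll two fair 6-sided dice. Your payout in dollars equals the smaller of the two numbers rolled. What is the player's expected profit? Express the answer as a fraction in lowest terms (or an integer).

-125/36 dollars

Distribution of the smaller of the two numbers rolled: 1 w.p. 11/36, 2 w.p. 1/4, 3 w.p. 7/36, 4 w.p. 5/36, 5 w.p. 1/12, 6 w.p. 1/36
E[payout] = (11/36)·1 + (1/4)·2 + (7/36)·3 + (5/36)·4 + (1/12)·5 + (1/36)·6 = 91/36
Expected profit = 91/36 − 6 = -125/36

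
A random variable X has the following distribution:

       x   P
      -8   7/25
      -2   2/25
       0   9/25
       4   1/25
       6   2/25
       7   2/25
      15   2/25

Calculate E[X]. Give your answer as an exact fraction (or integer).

E[X] = (7/25)·(-8) + (2/25)·(-2) + (9/25)·0 + (1/25)·4 + (2/25)·6 + (2/25)·7 + (2/25)·15
     = 0

0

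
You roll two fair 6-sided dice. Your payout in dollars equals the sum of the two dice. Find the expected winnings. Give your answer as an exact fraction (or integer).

Distribution of the sum of the two dice: 2 w.p. 1/36, 3 w.p. 1/18, 4 w.p. 1/12, 5 w.p. 1/9, 6 w.p. 5/36, 7 w.p. 1/6, …
E[payout] = (1/36)·2 + (1/18)·3 + (1/12)·4 + (1/9)·5 + (5/36)·6 + (1/6)·7 + (5/36)·8 + (1/9)·9 + (1/12)·10 + (1/18)·11 + (1/36)·12 = 7

$7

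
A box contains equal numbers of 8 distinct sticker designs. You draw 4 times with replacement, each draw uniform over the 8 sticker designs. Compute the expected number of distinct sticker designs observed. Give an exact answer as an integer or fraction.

Let Xⱼ=1 if type j appears at least once. P(Xⱼ=1) = 1 − ((8−1)/8)^4 = 1695/4096.
E[#distinct] = 8·1695/4096 = 1695/512.

1695/512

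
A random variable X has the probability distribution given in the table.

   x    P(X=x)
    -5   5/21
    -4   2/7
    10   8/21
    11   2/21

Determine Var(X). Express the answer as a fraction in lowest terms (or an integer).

E[X] = (5/21)·(-5) + (2/7)·(-4) + (8/21)·10 + (2/21)·11 = 53/21
E[X²] = (5/21)·25 + (2/7)·16 + (8/21)·100 + (2/21)·121 = 421/7
Var(X) = 421/7 − (53/21)² = 23714/441

23714/441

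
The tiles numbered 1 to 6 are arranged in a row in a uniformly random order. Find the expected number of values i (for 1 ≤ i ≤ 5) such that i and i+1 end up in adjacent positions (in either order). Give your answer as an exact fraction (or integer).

5/3

For each i ∈ {1,…,5}, let Xᵢ = 1 if i and i+1 are adjacent. P(Xᵢ=1) = 2·(6−1)!/6! = 2/6.
By linearity, E[ΣXᵢ] = (5)·(2/6) = 5/3.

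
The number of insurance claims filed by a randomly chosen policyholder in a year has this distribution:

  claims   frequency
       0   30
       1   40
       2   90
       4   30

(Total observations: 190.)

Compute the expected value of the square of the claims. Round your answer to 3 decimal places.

4.632

Total = 190, so P(claims=0) = 30/190, etc.
E[X²] = (3/19)·0 + (4/19)·1 + (9/19)·4 + (3/19)·16
     = 88/19 ≈ 4.632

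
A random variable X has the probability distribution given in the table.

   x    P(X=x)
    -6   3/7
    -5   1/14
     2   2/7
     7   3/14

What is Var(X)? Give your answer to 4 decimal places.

28.1224

E[X] = (3/7)·(-6) + (1/14)·(-5) + (2/7)·2 + (3/14)·7 = -6/7
E[X²] = (3/7)·36 + (1/14)·25 + (2/7)·4 + (3/14)·49 = 202/7
Var(X) = 202/7 − (-6/7)² = 1378/49 ≈ 28.1224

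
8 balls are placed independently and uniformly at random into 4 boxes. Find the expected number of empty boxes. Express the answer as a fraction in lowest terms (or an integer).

Let Xⱼ=1 if box j is empty. P(Xⱼ=1) = ((4-1)/4)^8 = 6561/65536.
By linearity, E[#empty] = 4·6561/65536 = 6561/16384.

6561/16384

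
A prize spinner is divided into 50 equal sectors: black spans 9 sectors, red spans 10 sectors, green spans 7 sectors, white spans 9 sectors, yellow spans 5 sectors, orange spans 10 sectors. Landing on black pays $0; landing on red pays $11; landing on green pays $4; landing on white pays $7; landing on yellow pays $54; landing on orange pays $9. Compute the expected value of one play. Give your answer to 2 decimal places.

$11.22

E[payout] = (9/50)·0 + (10/50)·11 + (7/50)·4 + (9/50)·7 + (5/50)·54 + (10/50)·9 = 561/50
≈ $11.22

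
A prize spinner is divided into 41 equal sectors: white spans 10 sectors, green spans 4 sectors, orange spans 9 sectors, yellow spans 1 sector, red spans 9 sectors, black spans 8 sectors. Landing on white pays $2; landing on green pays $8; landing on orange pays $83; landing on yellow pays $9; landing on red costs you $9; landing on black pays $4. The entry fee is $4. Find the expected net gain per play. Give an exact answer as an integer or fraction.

E[payout] = (10/41)·2 + (4/41)·8 + (9/41)·83 + (1/41)·9 + (9/41)·(-9) + (8/41)·4 = 759/41
Expected profit = 759/41 − 4 = 595/41

595/41 dollars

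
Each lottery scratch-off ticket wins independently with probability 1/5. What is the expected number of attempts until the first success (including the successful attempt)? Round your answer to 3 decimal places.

5.000

For a geometric distribution, E[trials] = 1/p = 1/(1/5) = 5.
≈ 5.000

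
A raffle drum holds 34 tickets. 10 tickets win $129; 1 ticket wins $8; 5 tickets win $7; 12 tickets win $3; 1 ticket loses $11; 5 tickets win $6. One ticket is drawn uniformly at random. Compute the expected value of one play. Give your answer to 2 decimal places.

E[payout] = (10/34)·129 + (1/34)·8 + (5/34)·7 + (12/34)·3 + (1/34)·(-11) + (5/34)·6 = 694/17
≈ $40.82

$40.82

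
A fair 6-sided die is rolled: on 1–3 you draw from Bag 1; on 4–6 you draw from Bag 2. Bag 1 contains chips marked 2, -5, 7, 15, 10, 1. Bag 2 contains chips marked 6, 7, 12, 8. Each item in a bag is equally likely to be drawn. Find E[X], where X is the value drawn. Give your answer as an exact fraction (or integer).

E[X | Bag 1] = (2 − 5 + 7 + 15 + 10 + 1)/6 = 5
E[X | Bag 2] = (6 + 7 + 12 + 8)/4 = 33/4
E[X] = (1/2)·5 + (1/2)·33/4 = 53/8

53/8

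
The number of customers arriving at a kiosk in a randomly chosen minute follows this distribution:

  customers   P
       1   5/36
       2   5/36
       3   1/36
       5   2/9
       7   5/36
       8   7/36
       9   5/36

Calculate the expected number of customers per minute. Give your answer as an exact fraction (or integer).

97/18

E[X] = (5/36)·1 + (5/36)·2 + (1/36)·3 + (2/9)·5 + (5/36)·7 + (7/36)·8 + (5/36)·9
     = 97/18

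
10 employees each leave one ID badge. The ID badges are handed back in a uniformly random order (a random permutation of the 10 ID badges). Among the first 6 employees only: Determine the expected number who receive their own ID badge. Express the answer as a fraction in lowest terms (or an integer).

Let Xᵢ = 1 if person i gets their own ID badge. For each i, P(Xᵢ=1) = 1/10.
By linearity of expectation, E[X₁+…+X_6] = 6·(1/10) = 3/5.

3/5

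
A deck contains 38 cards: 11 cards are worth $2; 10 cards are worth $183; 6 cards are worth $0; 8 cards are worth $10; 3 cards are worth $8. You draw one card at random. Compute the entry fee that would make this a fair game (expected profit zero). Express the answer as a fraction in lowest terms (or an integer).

E[payout] = (11/38)·2 + (10/38)·183 + (6/38)·0 + (8/38)·10 + (3/38)·8 = 978/19
Fair fee = E[payout] = 978/19

978/19 dollars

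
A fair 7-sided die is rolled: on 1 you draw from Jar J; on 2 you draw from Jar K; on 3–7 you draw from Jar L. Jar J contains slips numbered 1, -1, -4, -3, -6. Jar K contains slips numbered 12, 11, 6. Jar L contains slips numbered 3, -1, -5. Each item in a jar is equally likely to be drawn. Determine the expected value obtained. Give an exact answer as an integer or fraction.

31/105

E[X | Jar J] = (1 − 1 − 4 − 3 − 6)/5 = -13/5
E[X | Jar K] = (12 + 11 + 6)/3 = 29/3
E[X | Jar L] = (3 − 1 − 5)/3 = -1
E[X] = (1/7)·(-13/5) + (1/7)·29/3 + (5/7)·(-1) = 31/105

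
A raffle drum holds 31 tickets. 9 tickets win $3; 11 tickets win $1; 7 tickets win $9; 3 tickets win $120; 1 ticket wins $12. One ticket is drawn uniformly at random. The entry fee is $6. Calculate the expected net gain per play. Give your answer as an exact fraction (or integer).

287/31 dollars

E[payout] = (9/31)·3 + (11/31)·1 + (7/31)·9 + (3/31)·120 + (1/31)·12 = 473/31
Expected profit = 473/31 − 6 = 287/31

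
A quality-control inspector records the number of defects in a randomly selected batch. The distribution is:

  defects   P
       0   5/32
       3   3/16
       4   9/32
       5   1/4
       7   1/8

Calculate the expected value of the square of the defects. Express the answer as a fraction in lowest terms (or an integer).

297/16

E[X²] = (5/32)·0 + (3/16)·9 + (9/32)·16 + (1/4)·25 + (1/8)·49
     = 297/16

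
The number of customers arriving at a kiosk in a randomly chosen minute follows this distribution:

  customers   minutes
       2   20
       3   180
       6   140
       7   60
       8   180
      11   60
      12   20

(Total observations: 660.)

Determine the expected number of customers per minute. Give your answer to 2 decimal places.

6.33

Total = 660, so P(customers=2) = 20/660, etc.
E[X] = (1/33)·2 + (3/11)·3 + (7/33)·6 + (1/11)·7 + (3/11)·8 + (1/11)·11 + (1/33)·12
     = 19/3 ≈ 6.33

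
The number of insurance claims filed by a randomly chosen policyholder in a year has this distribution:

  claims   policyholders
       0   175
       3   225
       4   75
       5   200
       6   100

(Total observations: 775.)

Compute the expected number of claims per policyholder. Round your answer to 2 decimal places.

3.32

Total = 775, so P(claims=0) = 175/775, etc.
E[X] = (7/31)·0 + (9/31)·3 + (3/31)·4 + (8/31)·5 + (4/31)·6
     = 103/31 ≈ 3.32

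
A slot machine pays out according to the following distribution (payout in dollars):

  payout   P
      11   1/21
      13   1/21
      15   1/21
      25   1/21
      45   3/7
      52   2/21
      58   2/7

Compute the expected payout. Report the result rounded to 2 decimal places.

E[X] = (1/21)·11 + (1/21)·13 + (1/21)·15 + (1/21)·25 + (3/7)·45 + (2/21)·52 + (2/7)·58
     = 307/7 ≈ 43.86

$43.86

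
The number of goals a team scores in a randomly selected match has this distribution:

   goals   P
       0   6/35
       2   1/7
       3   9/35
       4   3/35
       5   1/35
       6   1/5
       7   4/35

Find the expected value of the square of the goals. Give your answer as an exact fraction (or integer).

E[X²] = (6/35)·0 + (1/7)·4 + (9/35)·9 + (3/35)·16 + (1/35)·25 + (1/5)·36 + (4/35)·49
     = 622/35

622/35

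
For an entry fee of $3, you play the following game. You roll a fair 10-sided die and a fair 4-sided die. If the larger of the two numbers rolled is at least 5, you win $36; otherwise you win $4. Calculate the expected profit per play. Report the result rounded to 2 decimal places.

$20.20

E[payout] = (2/5)·4 + (3/5)·36 = 116/5
Expected profit = 116/5 − 3 = 101/5 ≈ $20.20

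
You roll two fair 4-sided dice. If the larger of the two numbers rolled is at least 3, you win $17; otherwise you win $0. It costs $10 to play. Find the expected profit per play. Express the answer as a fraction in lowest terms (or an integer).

E[payout] = (1/4)·0 + (3/4)·17 = 51/4
Expected profit = 51/4 − 10 = 11/4

11/4 dollars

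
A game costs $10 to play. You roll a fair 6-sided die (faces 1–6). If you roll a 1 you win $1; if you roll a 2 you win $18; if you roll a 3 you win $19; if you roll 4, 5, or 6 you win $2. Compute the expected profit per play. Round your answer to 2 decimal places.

-$2.67

E[payout] = (1/6)·1 + (1/2)·2 + (1/6)·18 + (1/6)·19 = 22/3
Expected profit = 22/3 − 10 = -8/3 ≈ -$2.67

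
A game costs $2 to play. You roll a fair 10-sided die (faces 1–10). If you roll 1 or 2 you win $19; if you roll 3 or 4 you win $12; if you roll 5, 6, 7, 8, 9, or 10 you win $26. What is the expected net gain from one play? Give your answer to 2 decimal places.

E[payout] = (1/5)·12 + (1/5)·19 + (3/5)·26 = 109/5
Expected profit = 109/5 − 2 = 99/5 ≈ $19.80

$19.80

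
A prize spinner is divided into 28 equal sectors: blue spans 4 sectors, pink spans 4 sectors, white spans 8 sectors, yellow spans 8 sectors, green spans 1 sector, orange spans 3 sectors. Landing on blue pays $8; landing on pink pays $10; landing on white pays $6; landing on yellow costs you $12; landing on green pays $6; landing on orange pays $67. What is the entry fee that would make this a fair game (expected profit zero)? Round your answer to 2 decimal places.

E[payout] = (4/28)·8 + (4/28)·10 + (8/28)·6 + (8/28)·(-12) + (1/28)·6 + (3/28)·67 = 33/4
Fair fee = E[payout] = 33/4 ≈ $8.25

$8.25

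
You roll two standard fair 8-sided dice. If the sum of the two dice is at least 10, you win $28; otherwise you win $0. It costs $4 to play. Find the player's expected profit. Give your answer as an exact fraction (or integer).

E[payout] = (9/16)·0 + (7/16)·28 = 49/4
Expected profit = 49/4 − 4 = 33/4

33/4 dollars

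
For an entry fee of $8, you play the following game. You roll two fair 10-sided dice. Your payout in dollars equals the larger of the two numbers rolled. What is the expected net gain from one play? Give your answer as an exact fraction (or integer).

Distribution of the larger of the two numbers rolled: 1 w.p. 1/100, 2 w.p. 3/100, 3 w.p. 1/20, 4 w.p. 7/100, 5 w.p. 9/100, 6 w.p. 11/100, …
E[payout] = (1/100)·1 + (3/100)·2 + (1/20)·3 + (7/100)·4 + (9/100)·5 + (11/100)·6 + (13/100)·7 + (3/20)·8 + (17/100)·9 + (19/100)·10 = 143/20
Expected profit = 143/20 − 8 = -17/20

-17/20 dollars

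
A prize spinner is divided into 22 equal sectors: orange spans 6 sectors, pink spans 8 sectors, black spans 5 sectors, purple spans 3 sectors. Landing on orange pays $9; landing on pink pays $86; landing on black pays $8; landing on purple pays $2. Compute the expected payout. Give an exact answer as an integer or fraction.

394/11 dollars

E[payout] = (6/22)·9 + (8/22)·86 + (5/22)·8 + (3/22)·2 = 394/11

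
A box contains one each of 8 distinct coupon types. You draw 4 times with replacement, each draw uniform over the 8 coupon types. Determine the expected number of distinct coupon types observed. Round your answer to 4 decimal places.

Let Xⱼ=1 if type j appears at least once. P(Xⱼ=1) = 1 − ((8−1)/8)^4 = 1695/4096.
E[#distinct] = 8·1695/4096 = 1695/512.
≈ 3.3105

3.3105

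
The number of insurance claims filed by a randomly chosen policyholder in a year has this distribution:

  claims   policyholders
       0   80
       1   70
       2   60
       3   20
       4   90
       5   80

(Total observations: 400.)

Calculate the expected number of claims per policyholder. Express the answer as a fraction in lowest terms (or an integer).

Total = 400, so P(claims=0) = 80/400, etc.
E[X] = (1/5)·0 + (7/40)·1 + (3/20)·2 + (1/20)·3 + (9/40)·4 + (1/5)·5
     = 101/40

101/40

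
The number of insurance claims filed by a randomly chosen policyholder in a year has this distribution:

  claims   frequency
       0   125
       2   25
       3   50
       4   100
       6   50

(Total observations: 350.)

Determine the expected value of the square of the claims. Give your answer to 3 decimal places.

11.286

Total = 350, so P(claims=0) = 125/350, etc.
E[X²] = (5/14)·0 + (1/14)·4 + (1/7)·9 + (2/7)·16 + (1/7)·36
     = 79/7 ≈ 11.286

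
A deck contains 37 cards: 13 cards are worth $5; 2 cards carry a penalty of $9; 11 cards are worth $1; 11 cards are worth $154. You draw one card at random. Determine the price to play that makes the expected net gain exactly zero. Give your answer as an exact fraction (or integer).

1752/37 dollars

E[payout] = (13/37)·5 + (2/37)·(-9) + (11/37)·1 + (11/37)·154 = 1752/37
Fair fee = E[payout] = 1752/37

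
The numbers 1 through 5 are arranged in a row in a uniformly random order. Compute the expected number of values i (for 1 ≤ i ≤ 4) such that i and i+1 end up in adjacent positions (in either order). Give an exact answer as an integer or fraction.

For each i ∈ {1,…,4}, let Xᵢ = 1 if i and i+1 are adjacent. P(Xᵢ=1) = 2·(5−1)!/5! = 2/5.
By linearity, E[ΣXᵢ] = (4)·(2/5) = 8/5.

8/5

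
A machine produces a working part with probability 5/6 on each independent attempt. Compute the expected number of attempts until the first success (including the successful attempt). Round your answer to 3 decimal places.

1.200

For a geometric distribution, E[trials] = 1/p = 1/(5/6) = 6/5.
≈ 1.200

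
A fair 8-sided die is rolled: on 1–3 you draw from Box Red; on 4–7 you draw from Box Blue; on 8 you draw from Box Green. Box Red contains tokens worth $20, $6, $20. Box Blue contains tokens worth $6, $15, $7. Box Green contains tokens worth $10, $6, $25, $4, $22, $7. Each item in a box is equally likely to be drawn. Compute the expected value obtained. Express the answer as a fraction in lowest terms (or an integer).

E[X | Box Red] = (20 + 6 + 20)/3 = 46/3
E[X | Box Blue] = (6 + 15 + 7)/3 = 28/3
E[X | Box Green] = (10 + 6 + 25 + 4 + 22 + 7)/6 = 37/3
E[X] = (3/8)·46/3 + (1/2)·28/3 + (1/8)·37/3 = 287/24

287/24 dollars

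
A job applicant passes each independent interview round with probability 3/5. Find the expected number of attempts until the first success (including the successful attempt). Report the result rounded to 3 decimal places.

For a geometric distribution, E[trials] = 1/p = 1/(3/5) = 5/3.
≈ 1.667

1.667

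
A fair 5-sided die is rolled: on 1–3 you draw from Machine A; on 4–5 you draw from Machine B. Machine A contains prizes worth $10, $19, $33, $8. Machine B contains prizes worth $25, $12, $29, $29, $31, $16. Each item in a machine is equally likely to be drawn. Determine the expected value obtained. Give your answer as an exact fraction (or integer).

599/30 dollars

E[X | Machine A] = (10 + 19 + 33 + 8)/4 = 35/2
E[X | Machine B] = (25 + 12 + 29 + 29 + 31 + 16)/6 = 71/3
E[X] = (3/5)·35/2 + (2/5)·71/3 = 599/30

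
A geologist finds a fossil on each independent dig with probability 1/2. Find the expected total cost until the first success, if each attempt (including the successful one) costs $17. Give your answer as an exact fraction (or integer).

$34

E[#attempts] = 1/p = 2; E[cost] = 17·2 = 34.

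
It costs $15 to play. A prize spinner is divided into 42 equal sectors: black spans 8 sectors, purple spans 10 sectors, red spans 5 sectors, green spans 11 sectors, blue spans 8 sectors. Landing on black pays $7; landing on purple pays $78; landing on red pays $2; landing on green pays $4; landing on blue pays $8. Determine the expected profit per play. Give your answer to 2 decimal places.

$7.71

E[payout] = (8/42)·7 + (10/42)·78 + (5/42)·2 + (11/42)·4 + (8/42)·8 = 159/7
Expected profit = 159/7 − 15 = 54/7 ≈ $7.71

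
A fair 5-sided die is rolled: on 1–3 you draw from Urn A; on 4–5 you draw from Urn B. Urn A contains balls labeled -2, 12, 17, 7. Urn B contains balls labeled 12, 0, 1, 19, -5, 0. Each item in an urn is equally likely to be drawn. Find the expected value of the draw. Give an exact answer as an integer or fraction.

69/10

E[X | Urn A] = (-2 + 12 + 17 + 7)/4 = 17/2
E[X | Urn B] = (12 + 0 + 1 + 19 − 5 + 0)/6 = 9/2
E[X] = (3/5)·17/2 + (2/5)·9/2 = 69/10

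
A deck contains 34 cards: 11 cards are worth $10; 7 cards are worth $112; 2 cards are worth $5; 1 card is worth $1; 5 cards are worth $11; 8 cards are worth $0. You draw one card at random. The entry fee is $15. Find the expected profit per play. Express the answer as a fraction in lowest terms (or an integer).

225/17 dollars

E[payout] = (11/34)·10 + (7/34)·112 + (2/34)·5 + (1/34)·1 + (5/34)·11 + (8/34)·0 = 480/17
Expected profit = 480/17 − 15 = 225/17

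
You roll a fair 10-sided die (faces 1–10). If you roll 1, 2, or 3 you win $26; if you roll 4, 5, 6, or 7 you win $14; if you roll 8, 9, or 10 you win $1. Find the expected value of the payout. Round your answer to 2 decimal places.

E[payout] = (3/10)·1 + (2/5)·14 + (3/10)·26 = 137/10
≈ $13.70

$13.70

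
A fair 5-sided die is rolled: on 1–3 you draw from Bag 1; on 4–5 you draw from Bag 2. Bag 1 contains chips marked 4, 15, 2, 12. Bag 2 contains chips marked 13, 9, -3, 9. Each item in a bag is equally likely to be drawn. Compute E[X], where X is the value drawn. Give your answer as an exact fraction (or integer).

31/4

E[X | Bag 1] = (4 + 15 + 2 + 12)/4 = 33/4
E[X | Bag 2] = (13 + 9 − 3 + 9)/4 = 7
E[X] = (3/5)·33/4 + (2/5)·7 = 31/4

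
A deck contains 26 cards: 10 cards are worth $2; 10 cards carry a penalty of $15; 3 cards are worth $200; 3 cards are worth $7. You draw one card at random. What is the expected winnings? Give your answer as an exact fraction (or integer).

E[payout] = (10/26)·2 + (10/26)·(-15) + (3/26)·200 + (3/26)·7 = 491/26

491/26 dollars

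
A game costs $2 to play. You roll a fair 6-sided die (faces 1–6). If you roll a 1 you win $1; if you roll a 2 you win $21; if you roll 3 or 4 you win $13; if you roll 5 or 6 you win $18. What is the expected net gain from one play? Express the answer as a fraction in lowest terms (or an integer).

E[payout] = (1/6)·1 + (1/3)·13 + (1/3)·18 + (1/6)·21 = 14
Expected profit = 14 − 2 = 12

$12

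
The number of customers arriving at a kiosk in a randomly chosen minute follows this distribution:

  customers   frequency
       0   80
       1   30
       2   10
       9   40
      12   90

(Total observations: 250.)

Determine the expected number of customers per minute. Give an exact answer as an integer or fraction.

Total = 250, so P(customers=0) = 80/250, etc.
E[X] = (8/25)·0 + (3/25)·1 + (1/25)·2 + (4/25)·9 + (9/25)·12
     = 149/25

149/25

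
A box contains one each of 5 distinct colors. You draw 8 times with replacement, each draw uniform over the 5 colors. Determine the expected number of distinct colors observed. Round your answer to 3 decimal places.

4.161

Let Xⱼ=1 if type j appears at least once. P(Xⱼ=1) = 1 − ((5−1)/5)^8 = 325089/390625.
E[#distinct] = 5·325089/390625 = 325089/78125.
≈ 4.161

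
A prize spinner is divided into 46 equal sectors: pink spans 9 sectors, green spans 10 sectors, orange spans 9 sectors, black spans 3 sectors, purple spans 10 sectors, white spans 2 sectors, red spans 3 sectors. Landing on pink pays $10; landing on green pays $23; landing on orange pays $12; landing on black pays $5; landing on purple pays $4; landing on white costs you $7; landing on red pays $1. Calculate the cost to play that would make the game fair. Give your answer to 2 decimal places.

$10.26

E[payout] = (9/46)·10 + (10/46)·23 + (9/46)·12 + (3/46)·5 + (10/46)·4 + (2/46)·(-7) + (3/46)·1 = 236/23
Fair fee = E[payout] = 236/23 ≈ $10.26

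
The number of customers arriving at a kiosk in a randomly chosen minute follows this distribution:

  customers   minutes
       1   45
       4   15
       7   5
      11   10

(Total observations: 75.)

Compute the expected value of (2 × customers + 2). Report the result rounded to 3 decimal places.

Total = 75, so P(customers=1) = 45/75, etc.
E[2x+2] = (3/5)·4 + (1/5)·10 + (1/15)·16 + (2/15)·24
     = 26/3 ≈ 8.667

8.667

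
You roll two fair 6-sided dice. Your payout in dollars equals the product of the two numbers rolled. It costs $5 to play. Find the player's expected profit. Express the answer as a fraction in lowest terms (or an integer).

29/4 dollars

Distribution of the product of the two numbers rolled: 1 w.p. 1/36, 2 w.p. 1/18, 3 w.p. 1/18, 4 w.p. 1/12, 5 w.p. 1/18, 6 w.p. 1/9, …
E[payout] = (1/36)·1 + (1/18)·2 + (1/18)·3 + (1/12)·4 + (1/18)·5 + (1/9)·6 + (1/18)·8 + (1/36)·9 + (1/18)·10 + (1/9)·12 + (1/18)·15 + (1/36)·16 + (1/18)·18 + (1/18)·20 + (1/18)·24 + (1/36)·25 + (1/18)·30 + (1/36)·36 = 49/4
Expected profit = 49/4 − 5 = 29/4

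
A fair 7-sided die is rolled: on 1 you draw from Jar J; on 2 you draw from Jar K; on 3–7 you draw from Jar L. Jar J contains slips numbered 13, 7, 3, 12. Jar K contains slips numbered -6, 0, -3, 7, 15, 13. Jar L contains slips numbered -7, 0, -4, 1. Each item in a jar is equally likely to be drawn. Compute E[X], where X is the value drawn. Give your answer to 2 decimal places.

E[X | Jar J] = (13 + 7 + 3 + 12)/4 = 35/4
E[X | Jar K] = (-6 + 0 − 3 + 7 + 15 + 13)/6 = 13/3
E[X | Jar L] = (-7 + 0 − 4 + 1)/4 = -5/2
E[X] = (1/7)·35/4 + (1/7)·13/3 + (5/7)·(-5/2) = 1/12 ≈ 0.08

0.08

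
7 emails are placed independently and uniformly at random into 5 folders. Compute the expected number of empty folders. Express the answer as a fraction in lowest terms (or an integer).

16384/15625

Let Xⱼ=1 if folder j is empty. P(Xⱼ=1) = ((5-1)/5)^7 = 16384/78125.
By linearity, E[#empty] = 5·16384/78125 = 16384/15625.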